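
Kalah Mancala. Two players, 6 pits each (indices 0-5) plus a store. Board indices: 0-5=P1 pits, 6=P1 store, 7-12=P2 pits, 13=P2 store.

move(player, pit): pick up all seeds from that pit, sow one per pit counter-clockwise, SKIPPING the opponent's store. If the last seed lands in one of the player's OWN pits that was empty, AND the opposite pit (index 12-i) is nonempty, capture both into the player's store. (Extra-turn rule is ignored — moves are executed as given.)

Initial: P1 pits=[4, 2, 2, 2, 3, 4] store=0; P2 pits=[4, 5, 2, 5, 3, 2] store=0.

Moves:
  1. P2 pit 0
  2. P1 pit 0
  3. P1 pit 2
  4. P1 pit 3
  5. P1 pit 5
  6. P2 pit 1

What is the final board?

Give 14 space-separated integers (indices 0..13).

Move 1: P2 pit0 -> P1=[4,2,2,2,3,4](0) P2=[0,6,3,6,4,2](0)
Move 2: P1 pit0 -> P1=[0,3,3,3,4,4](0) P2=[0,6,3,6,4,2](0)
Move 3: P1 pit2 -> P1=[0,3,0,4,5,5](0) P2=[0,6,3,6,4,2](0)
Move 4: P1 pit3 -> P1=[0,3,0,0,6,6](1) P2=[1,6,3,6,4,2](0)
Move 5: P1 pit5 -> P1=[0,3,0,0,6,0](2) P2=[2,7,4,7,5,2](0)
Move 6: P2 pit1 -> P1=[1,4,0,0,6,0](2) P2=[2,0,5,8,6,3](1)

Answer: 1 4 0 0 6 0 2 2 0 5 8 6 3 1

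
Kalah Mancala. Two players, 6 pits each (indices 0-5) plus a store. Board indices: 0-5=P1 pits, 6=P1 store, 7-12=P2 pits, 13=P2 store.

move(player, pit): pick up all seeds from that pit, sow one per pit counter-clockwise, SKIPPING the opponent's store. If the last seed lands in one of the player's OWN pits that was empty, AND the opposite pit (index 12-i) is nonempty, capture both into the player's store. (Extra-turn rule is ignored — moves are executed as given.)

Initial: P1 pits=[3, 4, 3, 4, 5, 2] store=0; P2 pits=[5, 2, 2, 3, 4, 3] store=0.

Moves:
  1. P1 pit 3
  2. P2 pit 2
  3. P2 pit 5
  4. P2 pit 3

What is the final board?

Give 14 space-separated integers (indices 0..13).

Move 1: P1 pit3 -> P1=[3,4,3,0,6,3](1) P2=[6,2,2,3,4,3](0)
Move 2: P2 pit2 -> P1=[3,4,3,0,6,3](1) P2=[6,2,0,4,5,3](0)
Move 3: P2 pit5 -> P1=[4,5,3,0,6,3](1) P2=[6,2,0,4,5,0](1)
Move 4: P2 pit3 -> P1=[5,5,3,0,6,3](1) P2=[6,2,0,0,6,1](2)

Answer: 5 5 3 0 6 3 1 6 2 0 0 6 1 2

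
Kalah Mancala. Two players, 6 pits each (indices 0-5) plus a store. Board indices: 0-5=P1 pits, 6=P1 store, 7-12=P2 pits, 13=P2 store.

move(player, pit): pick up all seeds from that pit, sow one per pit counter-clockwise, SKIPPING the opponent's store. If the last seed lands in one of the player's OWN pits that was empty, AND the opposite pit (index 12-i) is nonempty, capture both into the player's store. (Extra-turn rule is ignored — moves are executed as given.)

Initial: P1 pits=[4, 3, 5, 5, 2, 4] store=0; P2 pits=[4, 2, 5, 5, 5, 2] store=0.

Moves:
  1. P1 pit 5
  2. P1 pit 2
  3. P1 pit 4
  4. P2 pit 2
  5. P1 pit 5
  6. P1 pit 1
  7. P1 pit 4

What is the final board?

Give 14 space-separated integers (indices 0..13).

Move 1: P1 pit5 -> P1=[4,3,5,5,2,0](1) P2=[5,3,6,5,5,2](0)
Move 2: P1 pit2 -> P1=[4,3,0,6,3,1](2) P2=[6,3,6,5,5,2](0)
Move 3: P1 pit4 -> P1=[4,3,0,6,0,2](3) P2=[7,3,6,5,5,2](0)
Move 4: P2 pit2 -> P1=[5,4,0,6,0,2](3) P2=[7,3,0,6,6,3](1)
Move 5: P1 pit5 -> P1=[5,4,0,6,0,0](4) P2=[8,3,0,6,6,3](1)
Move 6: P1 pit1 -> P1=[5,0,1,7,1,0](13) P2=[0,3,0,6,6,3](1)
Move 7: P1 pit4 -> P1=[5,0,1,7,0,1](13) P2=[0,3,0,6,6,3](1)

Answer: 5 0 1 7 0 1 13 0 3 0 6 6 3 1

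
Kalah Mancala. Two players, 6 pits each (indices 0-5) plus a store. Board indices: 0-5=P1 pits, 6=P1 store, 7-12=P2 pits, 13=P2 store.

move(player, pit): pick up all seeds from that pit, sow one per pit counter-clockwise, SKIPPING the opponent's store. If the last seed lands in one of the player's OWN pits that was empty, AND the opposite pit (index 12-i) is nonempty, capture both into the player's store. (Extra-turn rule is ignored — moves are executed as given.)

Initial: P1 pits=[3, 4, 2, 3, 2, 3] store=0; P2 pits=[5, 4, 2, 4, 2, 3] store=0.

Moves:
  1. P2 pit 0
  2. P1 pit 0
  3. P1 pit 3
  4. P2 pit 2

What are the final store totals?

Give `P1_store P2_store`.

Move 1: P2 pit0 -> P1=[3,4,2,3,2,3](0) P2=[0,5,3,5,3,4](0)
Move 2: P1 pit0 -> P1=[0,5,3,4,2,3](0) P2=[0,5,3,5,3,4](0)
Move 3: P1 pit3 -> P1=[0,5,3,0,3,4](1) P2=[1,5,3,5,3,4](0)
Move 4: P2 pit2 -> P1=[0,5,3,0,3,4](1) P2=[1,5,0,6,4,5](0)

Answer: 1 0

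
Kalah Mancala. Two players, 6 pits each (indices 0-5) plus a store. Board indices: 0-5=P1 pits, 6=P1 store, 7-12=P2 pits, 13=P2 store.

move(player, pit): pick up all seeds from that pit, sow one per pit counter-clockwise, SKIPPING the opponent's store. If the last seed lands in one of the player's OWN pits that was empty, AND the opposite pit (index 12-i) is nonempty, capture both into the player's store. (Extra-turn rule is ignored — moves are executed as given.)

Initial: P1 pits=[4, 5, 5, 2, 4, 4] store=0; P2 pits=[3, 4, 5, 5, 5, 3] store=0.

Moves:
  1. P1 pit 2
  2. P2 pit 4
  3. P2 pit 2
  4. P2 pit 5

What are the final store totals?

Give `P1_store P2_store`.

Move 1: P1 pit2 -> P1=[4,5,0,3,5,5](1) P2=[4,4,5,5,5,3](0)
Move 2: P2 pit4 -> P1=[5,6,1,3,5,5](1) P2=[4,4,5,5,0,4](1)
Move 3: P2 pit2 -> P1=[6,6,1,3,5,5](1) P2=[4,4,0,6,1,5](2)
Move 4: P2 pit5 -> P1=[7,7,2,4,5,5](1) P2=[4,4,0,6,1,0](3)

Answer: 1 3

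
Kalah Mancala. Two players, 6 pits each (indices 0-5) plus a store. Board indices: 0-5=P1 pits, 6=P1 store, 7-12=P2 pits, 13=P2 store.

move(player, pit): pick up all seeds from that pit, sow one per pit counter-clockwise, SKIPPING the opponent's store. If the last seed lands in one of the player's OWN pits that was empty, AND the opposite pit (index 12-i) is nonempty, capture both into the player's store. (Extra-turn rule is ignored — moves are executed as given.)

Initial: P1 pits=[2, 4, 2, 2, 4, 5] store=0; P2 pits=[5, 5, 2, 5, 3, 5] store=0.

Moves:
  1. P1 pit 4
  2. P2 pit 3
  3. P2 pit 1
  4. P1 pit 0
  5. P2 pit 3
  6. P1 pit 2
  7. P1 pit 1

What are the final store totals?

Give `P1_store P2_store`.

Move 1: P1 pit4 -> P1=[2,4,2,2,0,6](1) P2=[6,6,2,5,3,5](0)
Move 2: P2 pit3 -> P1=[3,5,2,2,0,6](1) P2=[6,6,2,0,4,6](1)
Move 3: P2 pit1 -> P1=[4,5,2,2,0,6](1) P2=[6,0,3,1,5,7](2)
Move 4: P1 pit0 -> P1=[0,6,3,3,1,6](1) P2=[6,0,3,1,5,7](2)
Move 5: P2 pit3 -> P1=[0,6,3,3,1,6](1) P2=[6,0,3,0,6,7](2)
Move 6: P1 pit2 -> P1=[0,6,0,4,2,7](1) P2=[6,0,3,0,6,7](2)
Move 7: P1 pit1 -> P1=[0,0,1,5,3,8](2) P2=[7,0,3,0,6,7](2)

Answer: 2 2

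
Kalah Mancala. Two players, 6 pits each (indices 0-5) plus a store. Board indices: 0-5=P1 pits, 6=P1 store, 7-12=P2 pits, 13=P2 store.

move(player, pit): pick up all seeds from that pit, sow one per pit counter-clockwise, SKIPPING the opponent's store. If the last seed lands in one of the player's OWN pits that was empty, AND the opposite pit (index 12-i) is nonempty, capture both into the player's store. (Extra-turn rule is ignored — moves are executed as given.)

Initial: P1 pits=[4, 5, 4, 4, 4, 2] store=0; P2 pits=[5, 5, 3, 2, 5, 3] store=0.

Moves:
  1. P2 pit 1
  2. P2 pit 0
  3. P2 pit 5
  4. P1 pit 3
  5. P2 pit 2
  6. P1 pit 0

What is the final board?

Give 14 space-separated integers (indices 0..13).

Move 1: P2 pit1 -> P1=[4,5,4,4,4,2](0) P2=[5,0,4,3,6,4](1)
Move 2: P2 pit0 -> P1=[4,5,4,4,4,2](0) P2=[0,1,5,4,7,5](1)
Move 3: P2 pit5 -> P1=[5,6,5,5,4,2](0) P2=[0,1,5,4,7,0](2)
Move 4: P1 pit3 -> P1=[5,6,5,0,5,3](1) P2=[1,2,5,4,7,0](2)
Move 5: P2 pit2 -> P1=[6,6,5,0,5,3](1) P2=[1,2,0,5,8,1](3)
Move 6: P1 pit0 -> P1=[0,7,6,1,6,4](2) P2=[1,2,0,5,8,1](3)

Answer: 0 7 6 1 6 4 2 1 2 0 5 8 1 3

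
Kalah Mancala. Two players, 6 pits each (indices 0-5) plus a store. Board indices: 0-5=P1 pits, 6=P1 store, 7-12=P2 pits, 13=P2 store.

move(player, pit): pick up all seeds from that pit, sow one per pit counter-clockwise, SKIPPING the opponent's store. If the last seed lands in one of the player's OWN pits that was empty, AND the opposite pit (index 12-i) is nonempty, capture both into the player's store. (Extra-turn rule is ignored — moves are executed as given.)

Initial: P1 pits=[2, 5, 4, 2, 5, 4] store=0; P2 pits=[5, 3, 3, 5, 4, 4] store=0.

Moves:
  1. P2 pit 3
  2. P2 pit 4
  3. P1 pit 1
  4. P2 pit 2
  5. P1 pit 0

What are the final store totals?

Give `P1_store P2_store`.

Answer: 1 2

Derivation:
Move 1: P2 pit3 -> P1=[3,6,4,2,5,4](0) P2=[5,3,3,0,5,5](1)
Move 2: P2 pit4 -> P1=[4,7,5,2,5,4](0) P2=[5,3,3,0,0,6](2)
Move 3: P1 pit1 -> P1=[4,0,6,3,6,5](1) P2=[6,4,3,0,0,6](2)
Move 4: P2 pit2 -> P1=[4,0,6,3,6,5](1) P2=[6,4,0,1,1,7](2)
Move 5: P1 pit0 -> P1=[0,1,7,4,7,5](1) P2=[6,4,0,1,1,7](2)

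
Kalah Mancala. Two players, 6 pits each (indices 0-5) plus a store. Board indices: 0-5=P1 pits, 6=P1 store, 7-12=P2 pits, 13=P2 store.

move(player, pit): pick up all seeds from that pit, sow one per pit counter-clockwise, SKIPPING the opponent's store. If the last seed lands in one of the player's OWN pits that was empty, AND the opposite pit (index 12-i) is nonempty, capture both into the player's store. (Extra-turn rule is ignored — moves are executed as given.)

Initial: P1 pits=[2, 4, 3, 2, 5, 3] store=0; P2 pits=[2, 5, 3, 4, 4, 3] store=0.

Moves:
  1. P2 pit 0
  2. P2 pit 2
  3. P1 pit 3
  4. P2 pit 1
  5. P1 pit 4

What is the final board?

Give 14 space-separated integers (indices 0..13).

Answer: 3 4 3 0 0 5 1 1 1 2 7 6 5 2

Derivation:
Move 1: P2 pit0 -> P1=[2,4,3,2,5,3](0) P2=[0,6,4,4,4,3](0)
Move 2: P2 pit2 -> P1=[2,4,3,2,5,3](0) P2=[0,6,0,5,5,4](1)
Move 3: P1 pit3 -> P1=[2,4,3,0,6,4](0) P2=[0,6,0,5,5,4](1)
Move 4: P2 pit1 -> P1=[3,4,3,0,6,4](0) P2=[0,0,1,6,6,5](2)
Move 5: P1 pit4 -> P1=[3,4,3,0,0,5](1) P2=[1,1,2,7,6,5](2)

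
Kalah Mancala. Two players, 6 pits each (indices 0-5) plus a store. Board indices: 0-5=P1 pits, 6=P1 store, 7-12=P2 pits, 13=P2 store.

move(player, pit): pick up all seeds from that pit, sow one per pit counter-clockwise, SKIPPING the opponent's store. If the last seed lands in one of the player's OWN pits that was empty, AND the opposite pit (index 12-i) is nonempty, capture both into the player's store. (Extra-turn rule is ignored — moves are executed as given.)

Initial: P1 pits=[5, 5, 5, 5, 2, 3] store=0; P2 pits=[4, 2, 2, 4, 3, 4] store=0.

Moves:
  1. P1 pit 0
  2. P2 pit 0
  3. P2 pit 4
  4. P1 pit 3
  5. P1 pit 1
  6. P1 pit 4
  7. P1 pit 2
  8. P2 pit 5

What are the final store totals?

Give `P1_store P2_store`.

Answer: 4 2

Derivation:
Move 1: P1 pit0 -> P1=[0,6,6,6,3,4](0) P2=[4,2,2,4,3,4](0)
Move 2: P2 pit0 -> P1=[0,6,6,6,3,4](0) P2=[0,3,3,5,4,4](0)
Move 3: P2 pit4 -> P1=[1,7,6,6,3,4](0) P2=[0,3,3,5,0,5](1)
Move 4: P1 pit3 -> P1=[1,7,6,0,4,5](1) P2=[1,4,4,5,0,5](1)
Move 5: P1 pit1 -> P1=[1,0,7,1,5,6](2) P2=[2,5,4,5,0,5](1)
Move 6: P1 pit4 -> P1=[1,0,7,1,0,7](3) P2=[3,6,5,5,0,5](1)
Move 7: P1 pit2 -> P1=[1,0,0,2,1,8](4) P2=[4,7,6,5,0,5](1)
Move 8: P2 pit5 -> P1=[2,1,1,3,1,8](4) P2=[4,7,6,5,0,0](2)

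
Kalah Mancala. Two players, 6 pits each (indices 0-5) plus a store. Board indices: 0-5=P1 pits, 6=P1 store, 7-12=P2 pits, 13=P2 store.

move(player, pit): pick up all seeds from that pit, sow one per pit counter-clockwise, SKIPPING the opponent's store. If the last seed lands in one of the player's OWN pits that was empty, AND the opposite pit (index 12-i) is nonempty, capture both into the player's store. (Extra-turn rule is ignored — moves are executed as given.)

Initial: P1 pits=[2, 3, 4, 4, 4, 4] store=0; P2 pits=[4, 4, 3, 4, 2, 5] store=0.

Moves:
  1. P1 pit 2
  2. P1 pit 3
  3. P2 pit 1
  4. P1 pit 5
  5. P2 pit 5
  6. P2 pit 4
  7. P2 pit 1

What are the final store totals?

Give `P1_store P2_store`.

Move 1: P1 pit2 -> P1=[2,3,0,5,5,5](1) P2=[4,4,3,4,2,5](0)
Move 2: P1 pit3 -> P1=[2,3,0,0,6,6](2) P2=[5,5,3,4,2,5](0)
Move 3: P2 pit1 -> P1=[2,3,0,0,6,6](2) P2=[5,0,4,5,3,6](1)
Move 4: P1 pit5 -> P1=[2,3,0,0,6,0](3) P2=[6,1,5,6,4,6](1)
Move 5: P2 pit5 -> P1=[3,4,1,1,7,0](3) P2=[6,1,5,6,4,0](2)
Move 6: P2 pit4 -> P1=[4,5,1,1,7,0](3) P2=[6,1,5,6,0,1](3)
Move 7: P2 pit1 -> P1=[4,5,1,1,7,0](3) P2=[6,0,6,6,0,1](3)

Answer: 3 3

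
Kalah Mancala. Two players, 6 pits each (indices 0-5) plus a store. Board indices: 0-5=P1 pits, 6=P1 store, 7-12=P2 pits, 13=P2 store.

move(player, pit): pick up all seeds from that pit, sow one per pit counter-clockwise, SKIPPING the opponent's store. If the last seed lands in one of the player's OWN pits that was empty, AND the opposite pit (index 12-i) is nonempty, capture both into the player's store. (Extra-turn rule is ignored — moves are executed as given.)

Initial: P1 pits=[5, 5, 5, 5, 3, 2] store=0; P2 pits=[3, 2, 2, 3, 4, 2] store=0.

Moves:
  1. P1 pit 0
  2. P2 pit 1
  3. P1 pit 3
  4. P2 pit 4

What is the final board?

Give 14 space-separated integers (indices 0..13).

Move 1: P1 pit0 -> P1=[0,6,6,6,4,3](0) P2=[3,2,2,3,4,2](0)
Move 2: P2 pit1 -> P1=[0,6,6,6,4,3](0) P2=[3,0,3,4,4,2](0)
Move 3: P1 pit3 -> P1=[0,6,6,0,5,4](1) P2=[4,1,4,4,4,2](0)
Move 4: P2 pit4 -> P1=[1,7,6,0,5,4](1) P2=[4,1,4,4,0,3](1)

Answer: 1 7 6 0 5 4 1 4 1 4 4 0 3 1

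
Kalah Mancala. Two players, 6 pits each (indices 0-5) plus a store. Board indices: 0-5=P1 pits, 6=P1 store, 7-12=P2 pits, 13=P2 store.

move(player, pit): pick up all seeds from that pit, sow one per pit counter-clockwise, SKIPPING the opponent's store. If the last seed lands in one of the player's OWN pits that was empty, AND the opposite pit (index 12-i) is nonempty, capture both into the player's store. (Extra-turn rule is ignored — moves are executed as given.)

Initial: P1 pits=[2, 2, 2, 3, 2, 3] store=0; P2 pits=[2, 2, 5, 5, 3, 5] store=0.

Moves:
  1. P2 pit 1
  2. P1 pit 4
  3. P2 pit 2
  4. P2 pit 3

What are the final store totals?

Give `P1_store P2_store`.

Move 1: P2 pit1 -> P1=[2,2,2,3,2,3](0) P2=[2,0,6,6,3,5](0)
Move 2: P1 pit4 -> P1=[2,2,2,3,0,4](1) P2=[2,0,6,6,3,5](0)
Move 3: P2 pit2 -> P1=[3,3,2,3,0,4](1) P2=[2,0,0,7,4,6](1)
Move 4: P2 pit3 -> P1=[4,4,3,4,0,4](1) P2=[2,0,0,0,5,7](2)

Answer: 1 2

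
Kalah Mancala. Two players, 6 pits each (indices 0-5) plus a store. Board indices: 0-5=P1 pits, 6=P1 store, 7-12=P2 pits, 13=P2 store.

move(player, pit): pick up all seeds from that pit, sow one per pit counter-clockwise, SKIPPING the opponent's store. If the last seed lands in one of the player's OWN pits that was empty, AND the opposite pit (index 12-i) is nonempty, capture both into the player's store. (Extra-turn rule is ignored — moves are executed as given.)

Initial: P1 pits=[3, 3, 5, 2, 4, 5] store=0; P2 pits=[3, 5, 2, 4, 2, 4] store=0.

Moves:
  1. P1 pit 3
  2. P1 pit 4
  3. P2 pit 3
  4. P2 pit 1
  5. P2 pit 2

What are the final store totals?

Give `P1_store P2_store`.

Answer: 1 3

Derivation:
Move 1: P1 pit3 -> P1=[3,3,5,0,5,6](0) P2=[3,5,2,4,2,4](0)
Move 2: P1 pit4 -> P1=[3,3,5,0,0,7](1) P2=[4,6,3,4,2,4](0)
Move 3: P2 pit3 -> P1=[4,3,5,0,0,7](1) P2=[4,6,3,0,3,5](1)
Move 4: P2 pit1 -> P1=[5,3,5,0,0,7](1) P2=[4,0,4,1,4,6](2)
Move 5: P2 pit2 -> P1=[5,3,5,0,0,7](1) P2=[4,0,0,2,5,7](3)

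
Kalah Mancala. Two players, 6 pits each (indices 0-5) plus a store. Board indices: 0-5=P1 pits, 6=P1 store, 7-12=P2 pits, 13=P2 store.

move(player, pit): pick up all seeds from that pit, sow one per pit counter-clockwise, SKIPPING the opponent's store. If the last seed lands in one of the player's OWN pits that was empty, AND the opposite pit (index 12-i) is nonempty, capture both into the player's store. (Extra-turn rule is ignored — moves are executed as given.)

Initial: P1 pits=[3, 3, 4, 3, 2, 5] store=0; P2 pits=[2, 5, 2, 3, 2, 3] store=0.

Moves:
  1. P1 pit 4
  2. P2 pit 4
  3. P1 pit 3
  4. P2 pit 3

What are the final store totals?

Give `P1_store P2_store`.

Move 1: P1 pit4 -> P1=[3,3,4,3,0,6](1) P2=[2,5,2,3,2,3](0)
Move 2: P2 pit4 -> P1=[3,3,4,3,0,6](1) P2=[2,5,2,3,0,4](1)
Move 3: P1 pit3 -> P1=[3,3,4,0,1,7](2) P2=[2,5,2,3,0,4](1)
Move 4: P2 pit3 -> P1=[3,3,4,0,1,7](2) P2=[2,5,2,0,1,5](2)

Answer: 2 2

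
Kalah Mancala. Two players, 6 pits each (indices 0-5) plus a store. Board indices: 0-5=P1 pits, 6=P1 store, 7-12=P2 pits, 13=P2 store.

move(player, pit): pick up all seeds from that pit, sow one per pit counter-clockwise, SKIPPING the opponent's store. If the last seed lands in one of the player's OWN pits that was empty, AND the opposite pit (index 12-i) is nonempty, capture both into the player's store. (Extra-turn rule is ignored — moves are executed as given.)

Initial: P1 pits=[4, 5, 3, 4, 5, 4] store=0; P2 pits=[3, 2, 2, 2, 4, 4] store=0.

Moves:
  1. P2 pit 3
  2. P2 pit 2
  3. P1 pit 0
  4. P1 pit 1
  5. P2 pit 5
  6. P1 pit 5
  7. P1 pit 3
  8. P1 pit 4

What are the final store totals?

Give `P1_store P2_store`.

Move 1: P2 pit3 -> P1=[4,5,3,4,5,4](0) P2=[3,2,2,0,5,5](0)
Move 2: P2 pit2 -> P1=[4,5,3,4,5,4](0) P2=[3,2,0,1,6,5](0)
Move 3: P1 pit0 -> P1=[0,6,4,5,6,4](0) P2=[3,2,0,1,6,5](0)
Move 4: P1 pit1 -> P1=[0,0,5,6,7,5](1) P2=[4,2,0,1,6,5](0)
Move 5: P2 pit5 -> P1=[1,1,6,7,7,5](1) P2=[4,2,0,1,6,0](1)
Move 6: P1 pit5 -> P1=[1,1,6,7,7,0](2) P2=[5,3,1,2,6,0](1)
Move 7: P1 pit3 -> P1=[1,1,6,0,8,1](3) P2=[6,4,2,3,6,0](1)
Move 8: P1 pit4 -> P1=[1,1,6,0,0,2](4) P2=[7,5,3,4,7,1](1)

Answer: 4 1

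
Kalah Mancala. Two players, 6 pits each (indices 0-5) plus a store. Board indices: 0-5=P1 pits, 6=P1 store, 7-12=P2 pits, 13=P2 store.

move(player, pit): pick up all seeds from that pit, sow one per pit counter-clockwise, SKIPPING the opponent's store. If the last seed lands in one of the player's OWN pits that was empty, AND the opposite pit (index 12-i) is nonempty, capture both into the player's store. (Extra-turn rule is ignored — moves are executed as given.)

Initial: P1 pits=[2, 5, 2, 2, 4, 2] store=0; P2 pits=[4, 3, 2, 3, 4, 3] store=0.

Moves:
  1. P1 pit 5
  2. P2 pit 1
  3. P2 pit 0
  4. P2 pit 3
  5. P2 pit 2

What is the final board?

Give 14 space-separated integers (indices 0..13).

Answer: 3 6 2 2 4 0 1 0 1 0 1 8 6 2

Derivation:
Move 1: P1 pit5 -> P1=[2,5,2,2,4,0](1) P2=[5,3,2,3,4,3](0)
Move 2: P2 pit1 -> P1=[2,5,2,2,4,0](1) P2=[5,0,3,4,5,3](0)
Move 3: P2 pit0 -> P1=[2,5,2,2,4,0](1) P2=[0,1,4,5,6,4](0)
Move 4: P2 pit3 -> P1=[3,6,2,2,4,0](1) P2=[0,1,4,0,7,5](1)
Move 5: P2 pit2 -> P1=[3,6,2,2,4,0](1) P2=[0,1,0,1,8,6](2)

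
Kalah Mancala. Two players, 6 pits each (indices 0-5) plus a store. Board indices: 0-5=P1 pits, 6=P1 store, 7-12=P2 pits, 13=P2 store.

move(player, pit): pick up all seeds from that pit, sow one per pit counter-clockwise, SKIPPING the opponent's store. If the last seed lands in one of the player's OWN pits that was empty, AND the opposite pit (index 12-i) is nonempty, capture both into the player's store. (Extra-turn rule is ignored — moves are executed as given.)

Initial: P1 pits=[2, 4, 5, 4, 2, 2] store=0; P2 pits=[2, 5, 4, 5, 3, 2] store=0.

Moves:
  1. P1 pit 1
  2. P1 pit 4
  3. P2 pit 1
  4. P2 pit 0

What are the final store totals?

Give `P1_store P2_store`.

Answer: 1 1

Derivation:
Move 1: P1 pit1 -> P1=[2,0,6,5,3,3](0) P2=[2,5,4,5,3,2](0)
Move 2: P1 pit4 -> P1=[2,0,6,5,0,4](1) P2=[3,5,4,5,3,2](0)
Move 3: P2 pit1 -> P1=[2,0,6,5,0,4](1) P2=[3,0,5,6,4,3](1)
Move 4: P2 pit0 -> P1=[2,0,6,5,0,4](1) P2=[0,1,6,7,4,3](1)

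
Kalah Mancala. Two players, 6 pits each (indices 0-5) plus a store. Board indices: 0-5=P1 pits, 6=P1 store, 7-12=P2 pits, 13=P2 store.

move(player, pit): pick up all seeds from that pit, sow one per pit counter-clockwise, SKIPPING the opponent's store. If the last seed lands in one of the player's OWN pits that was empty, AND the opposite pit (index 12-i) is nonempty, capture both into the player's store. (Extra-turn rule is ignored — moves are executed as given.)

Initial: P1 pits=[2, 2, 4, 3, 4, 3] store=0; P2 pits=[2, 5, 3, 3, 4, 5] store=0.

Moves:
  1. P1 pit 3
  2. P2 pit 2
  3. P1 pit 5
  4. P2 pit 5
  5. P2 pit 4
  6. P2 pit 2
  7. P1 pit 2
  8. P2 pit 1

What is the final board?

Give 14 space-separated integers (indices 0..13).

Answer: 5 5 0 2 7 1 3 4 0 1 6 1 2 3

Derivation:
Move 1: P1 pit3 -> P1=[2,2,4,0,5,4](1) P2=[2,5,3,3,4,5](0)
Move 2: P2 pit2 -> P1=[2,2,4,0,5,4](1) P2=[2,5,0,4,5,6](0)
Move 3: P1 pit5 -> P1=[2,2,4,0,5,0](2) P2=[3,6,1,4,5,6](0)
Move 4: P2 pit5 -> P1=[3,3,5,1,6,0](2) P2=[3,6,1,4,5,0](1)
Move 5: P2 pit4 -> P1=[4,4,6,1,6,0](2) P2=[3,6,1,4,0,1](2)
Move 6: P2 pit2 -> P1=[4,4,6,1,6,0](2) P2=[3,6,0,5,0,1](2)
Move 7: P1 pit2 -> P1=[4,4,0,2,7,1](3) P2=[4,7,0,5,0,1](2)
Move 8: P2 pit1 -> P1=[5,5,0,2,7,1](3) P2=[4,0,1,6,1,2](3)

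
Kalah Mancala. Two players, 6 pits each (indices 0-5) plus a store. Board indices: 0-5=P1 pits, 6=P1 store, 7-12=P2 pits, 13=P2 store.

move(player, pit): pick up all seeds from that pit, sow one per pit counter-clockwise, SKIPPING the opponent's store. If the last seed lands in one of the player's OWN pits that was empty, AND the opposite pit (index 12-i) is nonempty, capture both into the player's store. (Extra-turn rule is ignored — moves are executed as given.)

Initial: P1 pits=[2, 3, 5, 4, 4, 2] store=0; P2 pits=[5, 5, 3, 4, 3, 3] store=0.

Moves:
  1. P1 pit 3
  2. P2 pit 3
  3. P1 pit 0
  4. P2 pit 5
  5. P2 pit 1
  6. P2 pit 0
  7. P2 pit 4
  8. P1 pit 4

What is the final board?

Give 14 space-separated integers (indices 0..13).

Move 1: P1 pit3 -> P1=[2,3,5,0,5,3](1) P2=[6,5,3,4,3,3](0)
Move 2: P2 pit3 -> P1=[3,3,5,0,5,3](1) P2=[6,5,3,0,4,4](1)
Move 3: P1 pit0 -> P1=[0,4,6,0,5,3](5) P2=[6,5,0,0,4,4](1)
Move 4: P2 pit5 -> P1=[1,5,7,0,5,3](5) P2=[6,5,0,0,4,0](2)
Move 5: P2 pit1 -> P1=[1,5,7,0,5,3](5) P2=[6,0,1,1,5,1](3)
Move 6: P2 pit0 -> P1=[1,5,7,0,5,3](5) P2=[0,1,2,2,6,2](4)
Move 7: P2 pit4 -> P1=[2,6,8,1,5,3](5) P2=[0,1,2,2,0,3](5)
Move 8: P1 pit4 -> P1=[2,6,8,1,0,4](6) P2=[1,2,3,2,0,3](5)

Answer: 2 6 8 1 0 4 6 1 2 3 2 0 3 5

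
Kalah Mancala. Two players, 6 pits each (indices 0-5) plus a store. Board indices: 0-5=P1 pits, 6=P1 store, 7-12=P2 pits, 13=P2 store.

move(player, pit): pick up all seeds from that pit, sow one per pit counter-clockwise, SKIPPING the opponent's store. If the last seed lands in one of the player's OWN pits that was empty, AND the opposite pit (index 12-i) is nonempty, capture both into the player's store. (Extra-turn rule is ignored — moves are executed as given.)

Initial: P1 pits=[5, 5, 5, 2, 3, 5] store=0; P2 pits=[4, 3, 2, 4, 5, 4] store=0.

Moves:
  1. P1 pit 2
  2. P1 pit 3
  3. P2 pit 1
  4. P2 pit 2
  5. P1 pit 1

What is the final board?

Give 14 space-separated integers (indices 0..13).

Move 1: P1 pit2 -> P1=[5,5,0,3,4,6](1) P2=[5,3,2,4,5,4](0)
Move 2: P1 pit3 -> P1=[5,5,0,0,5,7](2) P2=[5,3,2,4,5,4](0)
Move 3: P2 pit1 -> P1=[5,5,0,0,5,7](2) P2=[5,0,3,5,6,4](0)
Move 4: P2 pit2 -> P1=[5,5,0,0,5,7](2) P2=[5,0,0,6,7,5](0)
Move 5: P1 pit1 -> P1=[5,0,1,1,6,8](3) P2=[5,0,0,6,7,5](0)

Answer: 5 0 1 1 6 8 3 5 0 0 6 7 5 0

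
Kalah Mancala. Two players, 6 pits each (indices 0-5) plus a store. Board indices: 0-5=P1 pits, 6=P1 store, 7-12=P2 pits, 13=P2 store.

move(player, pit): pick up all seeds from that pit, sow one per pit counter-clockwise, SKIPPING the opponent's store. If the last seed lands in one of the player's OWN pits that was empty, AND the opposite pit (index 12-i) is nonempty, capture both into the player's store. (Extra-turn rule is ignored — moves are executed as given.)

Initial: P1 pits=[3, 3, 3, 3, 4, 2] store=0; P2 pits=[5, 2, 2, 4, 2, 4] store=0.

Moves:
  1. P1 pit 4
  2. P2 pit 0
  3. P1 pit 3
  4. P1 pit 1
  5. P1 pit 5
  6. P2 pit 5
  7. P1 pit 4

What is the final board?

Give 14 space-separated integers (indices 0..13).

Answer: 4 1 5 2 0 1 4 1 5 4 5 3 0 2

Derivation:
Move 1: P1 pit4 -> P1=[3,3,3,3,0,3](1) P2=[6,3,2,4,2,4](0)
Move 2: P2 pit0 -> P1=[3,3,3,3,0,3](1) P2=[0,4,3,5,3,5](1)
Move 3: P1 pit3 -> P1=[3,3,3,0,1,4](2) P2=[0,4,3,5,3,5](1)
Move 4: P1 pit1 -> P1=[3,0,4,1,2,4](2) P2=[0,4,3,5,3,5](1)
Move 5: P1 pit5 -> P1=[3,0,4,1,2,0](3) P2=[1,5,4,5,3,5](1)
Move 6: P2 pit5 -> P1=[4,1,5,2,2,0](3) P2=[1,5,4,5,3,0](2)
Move 7: P1 pit4 -> P1=[4,1,5,2,0,1](4) P2=[1,5,4,5,3,0](2)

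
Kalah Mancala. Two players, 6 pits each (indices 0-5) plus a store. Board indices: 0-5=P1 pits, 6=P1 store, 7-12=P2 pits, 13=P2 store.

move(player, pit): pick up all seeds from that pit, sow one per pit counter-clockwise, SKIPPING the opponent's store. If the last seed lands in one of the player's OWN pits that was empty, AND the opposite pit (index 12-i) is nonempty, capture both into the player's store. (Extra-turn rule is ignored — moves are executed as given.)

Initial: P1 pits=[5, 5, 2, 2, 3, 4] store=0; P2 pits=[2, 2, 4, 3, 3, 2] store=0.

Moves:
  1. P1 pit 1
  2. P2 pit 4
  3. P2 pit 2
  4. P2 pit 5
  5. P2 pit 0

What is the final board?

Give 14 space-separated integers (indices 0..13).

Move 1: P1 pit1 -> P1=[5,0,3,3,4,5](1) P2=[2,2,4,3,3,2](0)
Move 2: P2 pit4 -> P1=[6,0,3,3,4,5](1) P2=[2,2,4,3,0,3](1)
Move 3: P2 pit2 -> P1=[6,0,3,3,4,5](1) P2=[2,2,0,4,1,4](2)
Move 4: P2 pit5 -> P1=[7,1,4,3,4,5](1) P2=[2,2,0,4,1,0](3)
Move 5: P2 pit0 -> P1=[7,1,4,0,4,5](1) P2=[0,3,0,4,1,0](7)

Answer: 7 1 4 0 4 5 1 0 3 0 4 1 0 7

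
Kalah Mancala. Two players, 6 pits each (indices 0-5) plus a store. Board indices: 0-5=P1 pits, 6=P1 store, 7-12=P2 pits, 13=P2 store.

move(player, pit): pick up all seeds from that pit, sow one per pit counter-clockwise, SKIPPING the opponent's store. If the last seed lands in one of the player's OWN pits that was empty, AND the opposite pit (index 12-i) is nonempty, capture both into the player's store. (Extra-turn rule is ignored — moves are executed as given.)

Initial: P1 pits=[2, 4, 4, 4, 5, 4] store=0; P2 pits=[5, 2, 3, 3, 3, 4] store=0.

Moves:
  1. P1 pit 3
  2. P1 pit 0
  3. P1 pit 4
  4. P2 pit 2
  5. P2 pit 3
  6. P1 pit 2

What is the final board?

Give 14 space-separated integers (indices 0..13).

Move 1: P1 pit3 -> P1=[2,4,4,0,6,5](1) P2=[6,2,3,3,3,4](0)
Move 2: P1 pit0 -> P1=[0,5,5,0,6,5](1) P2=[6,2,3,3,3,4](0)
Move 3: P1 pit4 -> P1=[0,5,5,0,0,6](2) P2=[7,3,4,4,3,4](0)
Move 4: P2 pit2 -> P1=[0,5,5,0,0,6](2) P2=[7,3,0,5,4,5](1)
Move 5: P2 pit3 -> P1=[1,6,5,0,0,6](2) P2=[7,3,0,0,5,6](2)
Move 6: P1 pit2 -> P1=[1,6,0,1,1,7](3) P2=[8,3,0,0,5,6](2)

Answer: 1 6 0 1 1 7 3 8 3 0 0 5 6 2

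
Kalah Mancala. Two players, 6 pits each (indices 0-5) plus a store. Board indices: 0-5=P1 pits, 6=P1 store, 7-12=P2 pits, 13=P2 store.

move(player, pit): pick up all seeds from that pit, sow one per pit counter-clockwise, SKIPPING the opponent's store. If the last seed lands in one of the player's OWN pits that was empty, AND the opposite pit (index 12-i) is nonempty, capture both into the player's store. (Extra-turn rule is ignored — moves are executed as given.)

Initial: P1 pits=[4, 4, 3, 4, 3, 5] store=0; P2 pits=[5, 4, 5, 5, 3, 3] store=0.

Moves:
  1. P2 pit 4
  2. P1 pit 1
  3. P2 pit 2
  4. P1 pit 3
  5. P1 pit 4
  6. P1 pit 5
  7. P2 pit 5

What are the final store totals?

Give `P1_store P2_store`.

Answer: 3 3

Derivation:
Move 1: P2 pit4 -> P1=[5,4,3,4,3,5](0) P2=[5,4,5,5,0,4](1)
Move 2: P1 pit1 -> P1=[5,0,4,5,4,6](0) P2=[5,4,5,5,0,4](1)
Move 3: P2 pit2 -> P1=[6,0,4,5,4,6](0) P2=[5,4,0,6,1,5](2)
Move 4: P1 pit3 -> P1=[6,0,4,0,5,7](1) P2=[6,5,0,6,1,5](2)
Move 5: P1 pit4 -> P1=[6,0,4,0,0,8](2) P2=[7,6,1,6,1,5](2)
Move 6: P1 pit5 -> P1=[7,0,4,0,0,0](3) P2=[8,7,2,7,2,6](2)
Move 7: P2 pit5 -> P1=[8,1,5,1,1,0](3) P2=[8,7,2,7,2,0](3)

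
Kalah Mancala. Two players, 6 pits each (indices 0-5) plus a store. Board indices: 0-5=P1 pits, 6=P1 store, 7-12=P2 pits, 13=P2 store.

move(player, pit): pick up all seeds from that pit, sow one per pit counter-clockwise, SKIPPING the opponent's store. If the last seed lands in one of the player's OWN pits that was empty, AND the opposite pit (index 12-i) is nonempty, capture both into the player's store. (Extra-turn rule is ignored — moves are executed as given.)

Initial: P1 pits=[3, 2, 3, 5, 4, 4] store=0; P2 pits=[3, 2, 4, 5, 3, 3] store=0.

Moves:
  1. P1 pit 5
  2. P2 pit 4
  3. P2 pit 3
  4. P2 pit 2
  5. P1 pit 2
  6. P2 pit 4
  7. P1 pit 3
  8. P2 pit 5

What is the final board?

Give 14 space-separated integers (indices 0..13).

Answer: 7 4 1 1 7 2 7 1 4 1 1 0 0 5

Derivation:
Move 1: P1 pit5 -> P1=[3,2,3,5,4,0](1) P2=[4,3,5,5,3,3](0)
Move 2: P2 pit4 -> P1=[4,2,3,5,4,0](1) P2=[4,3,5,5,0,4](1)
Move 3: P2 pit3 -> P1=[5,3,3,5,4,0](1) P2=[4,3,5,0,1,5](2)
Move 4: P2 pit2 -> P1=[6,3,3,5,4,0](1) P2=[4,3,0,1,2,6](3)
Move 5: P1 pit2 -> P1=[6,3,0,6,5,0](6) P2=[0,3,0,1,2,6](3)
Move 6: P2 pit4 -> P1=[6,3,0,6,5,0](6) P2=[0,3,0,1,0,7](4)
Move 7: P1 pit3 -> P1=[6,3,0,0,6,1](7) P2=[1,4,1,1,0,7](4)
Move 8: P2 pit5 -> P1=[7,4,1,1,7,2](7) P2=[1,4,1,1,0,0](5)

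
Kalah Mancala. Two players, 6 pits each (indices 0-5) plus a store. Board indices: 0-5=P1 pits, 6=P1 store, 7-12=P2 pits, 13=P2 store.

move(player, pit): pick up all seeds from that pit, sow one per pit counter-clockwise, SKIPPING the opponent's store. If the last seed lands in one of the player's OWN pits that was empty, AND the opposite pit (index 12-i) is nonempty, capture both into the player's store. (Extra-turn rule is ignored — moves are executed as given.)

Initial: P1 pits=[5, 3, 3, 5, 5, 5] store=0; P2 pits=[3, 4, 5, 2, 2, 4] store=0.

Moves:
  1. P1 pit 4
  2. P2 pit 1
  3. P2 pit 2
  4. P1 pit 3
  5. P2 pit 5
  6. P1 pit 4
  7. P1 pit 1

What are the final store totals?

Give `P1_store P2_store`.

Move 1: P1 pit4 -> P1=[5,3,3,5,0,6](1) P2=[4,5,6,2,2,4](0)
Move 2: P2 pit1 -> P1=[5,3,3,5,0,6](1) P2=[4,0,7,3,3,5](1)
Move 3: P2 pit2 -> P1=[6,4,4,5,0,6](1) P2=[4,0,0,4,4,6](2)
Move 4: P1 pit3 -> P1=[6,4,4,0,1,7](2) P2=[5,1,0,4,4,6](2)
Move 5: P2 pit5 -> P1=[7,5,5,1,2,7](2) P2=[5,1,0,4,4,0](3)
Move 6: P1 pit4 -> P1=[7,5,5,1,0,8](3) P2=[5,1,0,4,4,0](3)
Move 7: P1 pit1 -> P1=[7,0,6,2,1,9](4) P2=[5,1,0,4,4,0](3)

Answer: 4 3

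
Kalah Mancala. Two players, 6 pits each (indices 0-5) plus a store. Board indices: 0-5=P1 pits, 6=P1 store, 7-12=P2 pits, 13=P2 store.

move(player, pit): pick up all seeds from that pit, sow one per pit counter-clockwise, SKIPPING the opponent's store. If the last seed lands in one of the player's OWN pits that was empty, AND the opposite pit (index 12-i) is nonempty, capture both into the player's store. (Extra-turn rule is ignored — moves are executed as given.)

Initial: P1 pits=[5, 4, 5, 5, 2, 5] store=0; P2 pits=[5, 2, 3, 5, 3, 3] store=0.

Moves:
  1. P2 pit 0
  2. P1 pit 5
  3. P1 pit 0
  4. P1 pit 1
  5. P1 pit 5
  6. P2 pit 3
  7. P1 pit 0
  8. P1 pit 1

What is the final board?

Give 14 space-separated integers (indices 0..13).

Answer: 0 0 9 9 4 0 5 0 4 5 0 5 5 1

Derivation:
Move 1: P2 pit0 -> P1=[5,4,5,5,2,5](0) P2=[0,3,4,6,4,4](0)
Move 2: P1 pit5 -> P1=[5,4,5,5,2,0](1) P2=[1,4,5,7,4,4](0)
Move 3: P1 pit0 -> P1=[0,5,6,6,3,0](3) P2=[0,4,5,7,4,4](0)
Move 4: P1 pit1 -> P1=[0,0,7,7,4,1](4) P2=[0,4,5,7,4,4](0)
Move 5: P1 pit5 -> P1=[0,0,7,7,4,0](5) P2=[0,4,5,7,4,4](0)
Move 6: P2 pit3 -> P1=[1,1,8,8,4,0](5) P2=[0,4,5,0,5,5](1)
Move 7: P1 pit0 -> P1=[0,2,8,8,4,0](5) P2=[0,4,5,0,5,5](1)
Move 8: P1 pit1 -> P1=[0,0,9,9,4,0](5) P2=[0,4,5,0,5,5](1)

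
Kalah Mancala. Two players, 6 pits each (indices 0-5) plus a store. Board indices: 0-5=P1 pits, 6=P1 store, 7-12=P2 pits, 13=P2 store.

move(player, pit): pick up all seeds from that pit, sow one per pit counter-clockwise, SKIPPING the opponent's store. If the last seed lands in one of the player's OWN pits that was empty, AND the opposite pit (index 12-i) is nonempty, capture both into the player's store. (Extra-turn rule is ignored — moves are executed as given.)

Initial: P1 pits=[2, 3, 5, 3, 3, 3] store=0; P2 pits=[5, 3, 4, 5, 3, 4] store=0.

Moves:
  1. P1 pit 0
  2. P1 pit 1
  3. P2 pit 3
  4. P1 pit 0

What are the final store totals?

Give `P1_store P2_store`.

Move 1: P1 pit0 -> P1=[0,4,6,3,3,3](0) P2=[5,3,4,5,3,4](0)
Move 2: P1 pit1 -> P1=[0,0,7,4,4,4](0) P2=[5,3,4,5,3,4](0)
Move 3: P2 pit3 -> P1=[1,1,7,4,4,4](0) P2=[5,3,4,0,4,5](1)
Move 4: P1 pit0 -> P1=[0,2,7,4,4,4](0) P2=[5,3,4,0,4,5](1)

Answer: 0 1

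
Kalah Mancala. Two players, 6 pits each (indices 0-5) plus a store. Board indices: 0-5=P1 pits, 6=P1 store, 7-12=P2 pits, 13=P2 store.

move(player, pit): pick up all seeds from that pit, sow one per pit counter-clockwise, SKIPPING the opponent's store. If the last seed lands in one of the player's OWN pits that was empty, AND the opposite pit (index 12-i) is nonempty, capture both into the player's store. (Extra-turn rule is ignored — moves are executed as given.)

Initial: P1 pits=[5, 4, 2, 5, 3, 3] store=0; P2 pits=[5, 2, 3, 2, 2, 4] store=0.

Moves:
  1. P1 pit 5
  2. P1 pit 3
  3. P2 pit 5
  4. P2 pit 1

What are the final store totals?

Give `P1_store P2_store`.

Move 1: P1 pit5 -> P1=[5,4,2,5,3,0](1) P2=[6,3,3,2,2,4](0)
Move 2: P1 pit3 -> P1=[5,4,2,0,4,1](2) P2=[7,4,3,2,2,4](0)
Move 3: P2 pit5 -> P1=[6,5,3,0,4,1](2) P2=[7,4,3,2,2,0](1)
Move 4: P2 pit1 -> P1=[0,5,3,0,4,1](2) P2=[7,0,4,3,3,0](8)

Answer: 2 8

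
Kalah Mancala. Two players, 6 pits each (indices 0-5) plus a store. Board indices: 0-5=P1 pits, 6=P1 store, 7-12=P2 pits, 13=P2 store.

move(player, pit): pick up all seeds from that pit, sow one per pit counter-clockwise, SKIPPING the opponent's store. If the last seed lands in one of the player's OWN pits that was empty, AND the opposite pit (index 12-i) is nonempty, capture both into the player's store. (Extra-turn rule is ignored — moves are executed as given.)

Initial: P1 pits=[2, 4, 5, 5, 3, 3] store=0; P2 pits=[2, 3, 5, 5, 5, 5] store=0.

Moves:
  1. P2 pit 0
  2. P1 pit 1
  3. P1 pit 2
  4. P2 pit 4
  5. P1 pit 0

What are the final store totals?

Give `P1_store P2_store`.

Answer: 1 1

Derivation:
Move 1: P2 pit0 -> P1=[2,4,5,5,3,3](0) P2=[0,4,6,5,5,5](0)
Move 2: P1 pit1 -> P1=[2,0,6,6,4,4](0) P2=[0,4,6,5,5,5](0)
Move 3: P1 pit2 -> P1=[2,0,0,7,5,5](1) P2=[1,5,6,5,5,5](0)
Move 4: P2 pit4 -> P1=[3,1,1,7,5,5](1) P2=[1,5,6,5,0,6](1)
Move 5: P1 pit0 -> P1=[0,2,2,8,5,5](1) P2=[1,5,6,5,0,6](1)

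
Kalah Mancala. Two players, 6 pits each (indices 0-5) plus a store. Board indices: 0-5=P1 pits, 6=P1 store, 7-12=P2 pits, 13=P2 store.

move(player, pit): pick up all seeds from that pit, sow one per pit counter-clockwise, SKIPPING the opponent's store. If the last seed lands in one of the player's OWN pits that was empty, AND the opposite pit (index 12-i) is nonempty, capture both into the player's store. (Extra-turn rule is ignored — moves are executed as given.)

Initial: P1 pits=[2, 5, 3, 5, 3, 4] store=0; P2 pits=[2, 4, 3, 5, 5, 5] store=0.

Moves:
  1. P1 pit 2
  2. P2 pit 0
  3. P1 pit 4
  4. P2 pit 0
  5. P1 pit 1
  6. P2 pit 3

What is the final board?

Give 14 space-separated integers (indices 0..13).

Move 1: P1 pit2 -> P1=[2,5,0,6,4,5](0) P2=[2,4,3,5,5,5](0)
Move 2: P2 pit0 -> P1=[2,5,0,6,4,5](0) P2=[0,5,4,5,5,5](0)
Move 3: P1 pit4 -> P1=[2,5,0,6,0,6](1) P2=[1,6,4,5,5,5](0)
Move 4: P2 pit0 -> P1=[2,5,0,6,0,6](1) P2=[0,7,4,5,5,5](0)
Move 5: P1 pit1 -> P1=[2,0,1,7,1,7](2) P2=[0,7,4,5,5,5](0)
Move 6: P2 pit3 -> P1=[3,1,1,7,1,7](2) P2=[0,7,4,0,6,6](1)

Answer: 3 1 1 7 1 7 2 0 7 4 0 6 6 1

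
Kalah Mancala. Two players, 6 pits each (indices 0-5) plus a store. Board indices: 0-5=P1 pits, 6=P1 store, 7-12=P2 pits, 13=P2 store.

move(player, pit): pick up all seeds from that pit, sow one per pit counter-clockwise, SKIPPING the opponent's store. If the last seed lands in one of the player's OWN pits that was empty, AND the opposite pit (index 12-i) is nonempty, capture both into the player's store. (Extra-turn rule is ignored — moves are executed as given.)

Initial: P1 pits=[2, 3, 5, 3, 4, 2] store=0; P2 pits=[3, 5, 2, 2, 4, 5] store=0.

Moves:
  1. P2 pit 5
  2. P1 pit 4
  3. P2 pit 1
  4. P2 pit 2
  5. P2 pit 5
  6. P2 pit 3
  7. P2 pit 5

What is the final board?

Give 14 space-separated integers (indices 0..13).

Answer: 6 4 6 4 0 3 1 4 0 0 0 7 0 5

Derivation:
Move 1: P2 pit5 -> P1=[3,4,6,4,4,2](0) P2=[3,5,2,2,4,0](1)
Move 2: P1 pit4 -> P1=[3,4,6,4,0,3](1) P2=[4,6,2,2,4,0](1)
Move 3: P2 pit1 -> P1=[4,4,6,4,0,3](1) P2=[4,0,3,3,5,1](2)
Move 4: P2 pit2 -> P1=[4,4,6,4,0,3](1) P2=[4,0,0,4,6,2](2)
Move 5: P2 pit5 -> P1=[5,4,6,4,0,3](1) P2=[4,0,0,4,6,0](3)
Move 6: P2 pit3 -> P1=[6,4,6,4,0,3](1) P2=[4,0,0,0,7,1](4)
Move 7: P2 pit5 -> P1=[6,4,6,4,0,3](1) P2=[4,0,0,0,7,0](5)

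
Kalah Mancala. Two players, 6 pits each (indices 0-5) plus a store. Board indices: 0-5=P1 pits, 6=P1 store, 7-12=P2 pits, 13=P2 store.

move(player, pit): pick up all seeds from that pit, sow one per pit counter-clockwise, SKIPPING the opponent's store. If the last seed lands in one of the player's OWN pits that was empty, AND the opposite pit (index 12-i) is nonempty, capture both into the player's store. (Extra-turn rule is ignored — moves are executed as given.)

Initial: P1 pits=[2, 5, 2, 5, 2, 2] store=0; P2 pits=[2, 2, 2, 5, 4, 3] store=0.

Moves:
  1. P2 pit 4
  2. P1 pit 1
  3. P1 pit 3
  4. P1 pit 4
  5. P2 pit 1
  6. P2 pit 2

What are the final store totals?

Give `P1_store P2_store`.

Answer: 3 2

Derivation:
Move 1: P2 pit4 -> P1=[3,6,2,5,2,2](0) P2=[2,2,2,5,0,4](1)
Move 2: P1 pit1 -> P1=[3,0,3,6,3,3](1) P2=[3,2,2,5,0,4](1)
Move 3: P1 pit3 -> P1=[3,0,3,0,4,4](2) P2=[4,3,3,5,0,4](1)
Move 4: P1 pit4 -> P1=[3,0,3,0,0,5](3) P2=[5,4,3,5,0,4](1)
Move 5: P2 pit1 -> P1=[3,0,3,0,0,5](3) P2=[5,0,4,6,1,5](1)
Move 6: P2 pit2 -> P1=[3,0,3,0,0,5](3) P2=[5,0,0,7,2,6](2)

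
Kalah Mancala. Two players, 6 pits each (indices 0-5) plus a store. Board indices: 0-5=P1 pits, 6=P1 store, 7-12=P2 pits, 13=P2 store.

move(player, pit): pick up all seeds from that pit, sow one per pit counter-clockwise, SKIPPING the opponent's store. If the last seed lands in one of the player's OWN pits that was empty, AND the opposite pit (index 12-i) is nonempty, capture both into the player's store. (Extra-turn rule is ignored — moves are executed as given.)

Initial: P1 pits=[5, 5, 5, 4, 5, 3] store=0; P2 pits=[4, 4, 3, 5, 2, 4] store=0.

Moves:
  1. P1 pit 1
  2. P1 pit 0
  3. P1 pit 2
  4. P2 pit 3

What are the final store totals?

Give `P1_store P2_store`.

Answer: 2 1

Derivation:
Move 1: P1 pit1 -> P1=[5,0,6,5,6,4](1) P2=[4,4,3,5,2,4](0)
Move 2: P1 pit0 -> P1=[0,1,7,6,7,5](1) P2=[4,4,3,5,2,4](0)
Move 3: P1 pit2 -> P1=[0,1,0,7,8,6](2) P2=[5,5,4,5,2,4](0)
Move 4: P2 pit3 -> P1=[1,2,0,7,8,6](2) P2=[5,5,4,0,3,5](1)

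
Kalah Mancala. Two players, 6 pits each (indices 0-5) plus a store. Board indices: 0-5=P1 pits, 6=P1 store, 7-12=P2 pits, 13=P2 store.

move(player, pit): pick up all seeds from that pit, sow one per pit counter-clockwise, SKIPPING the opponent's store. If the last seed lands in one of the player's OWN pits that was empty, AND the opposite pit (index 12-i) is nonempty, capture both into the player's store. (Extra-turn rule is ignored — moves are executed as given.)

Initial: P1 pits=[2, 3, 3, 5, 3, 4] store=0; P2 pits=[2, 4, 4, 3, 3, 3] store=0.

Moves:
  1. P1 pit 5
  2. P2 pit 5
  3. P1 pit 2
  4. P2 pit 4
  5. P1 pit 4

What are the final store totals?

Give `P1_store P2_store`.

Answer: 6 2

Derivation:
Move 1: P1 pit5 -> P1=[2,3,3,5,3,0](1) P2=[3,5,5,3,3,3](0)
Move 2: P2 pit5 -> P1=[3,4,3,5,3,0](1) P2=[3,5,5,3,3,0](1)
Move 3: P1 pit2 -> P1=[3,4,0,6,4,0](5) P2=[0,5,5,3,3,0](1)
Move 4: P2 pit4 -> P1=[4,4,0,6,4,0](5) P2=[0,5,5,3,0,1](2)
Move 5: P1 pit4 -> P1=[4,4,0,6,0,1](6) P2=[1,6,5,3,0,1](2)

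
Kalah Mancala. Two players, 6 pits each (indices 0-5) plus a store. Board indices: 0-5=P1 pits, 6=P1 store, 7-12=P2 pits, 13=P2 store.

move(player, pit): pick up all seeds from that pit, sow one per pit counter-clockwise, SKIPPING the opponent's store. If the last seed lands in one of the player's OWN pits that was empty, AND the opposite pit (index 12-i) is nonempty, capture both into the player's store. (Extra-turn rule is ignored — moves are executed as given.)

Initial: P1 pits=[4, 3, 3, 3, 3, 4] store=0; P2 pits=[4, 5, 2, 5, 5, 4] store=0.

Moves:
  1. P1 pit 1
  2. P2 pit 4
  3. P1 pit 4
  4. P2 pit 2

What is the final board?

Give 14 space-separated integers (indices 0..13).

Answer: 5 0 5 4 0 5 1 5 6 0 6 0 5 3

Derivation:
Move 1: P1 pit1 -> P1=[4,0,4,4,4,4](0) P2=[4,5,2,5,5,4](0)
Move 2: P2 pit4 -> P1=[5,1,5,4,4,4](0) P2=[4,5,2,5,0,5](1)
Move 3: P1 pit4 -> P1=[5,1,5,4,0,5](1) P2=[5,6,2,5,0,5](1)
Move 4: P2 pit2 -> P1=[5,0,5,4,0,5](1) P2=[5,6,0,6,0,5](3)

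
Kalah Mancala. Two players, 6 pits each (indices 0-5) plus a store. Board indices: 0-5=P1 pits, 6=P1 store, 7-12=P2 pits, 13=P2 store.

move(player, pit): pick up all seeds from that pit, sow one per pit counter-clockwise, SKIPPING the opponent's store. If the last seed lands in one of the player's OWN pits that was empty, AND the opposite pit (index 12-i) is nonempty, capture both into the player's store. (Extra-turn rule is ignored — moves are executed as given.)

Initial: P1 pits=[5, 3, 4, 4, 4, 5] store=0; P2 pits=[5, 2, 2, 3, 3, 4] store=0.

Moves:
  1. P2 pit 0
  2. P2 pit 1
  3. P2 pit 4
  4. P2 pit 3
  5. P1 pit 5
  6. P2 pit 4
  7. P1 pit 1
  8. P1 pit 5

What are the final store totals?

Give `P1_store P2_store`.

Answer: 3 2

Derivation:
Move 1: P2 pit0 -> P1=[5,3,4,4,4,5](0) P2=[0,3,3,4,4,5](0)
Move 2: P2 pit1 -> P1=[5,3,4,4,4,5](0) P2=[0,0,4,5,5,5](0)
Move 3: P2 pit4 -> P1=[6,4,5,4,4,5](0) P2=[0,0,4,5,0,6](1)
Move 4: P2 pit3 -> P1=[7,5,5,4,4,5](0) P2=[0,0,4,0,1,7](2)
Move 5: P1 pit5 -> P1=[7,5,5,4,4,0](1) P2=[1,1,5,1,1,7](2)
Move 6: P2 pit4 -> P1=[7,5,5,4,4,0](1) P2=[1,1,5,1,0,8](2)
Move 7: P1 pit1 -> P1=[7,0,6,5,5,1](2) P2=[1,1,5,1,0,8](2)
Move 8: P1 pit5 -> P1=[7,0,6,5,5,0](3) P2=[1,1,5,1,0,8](2)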